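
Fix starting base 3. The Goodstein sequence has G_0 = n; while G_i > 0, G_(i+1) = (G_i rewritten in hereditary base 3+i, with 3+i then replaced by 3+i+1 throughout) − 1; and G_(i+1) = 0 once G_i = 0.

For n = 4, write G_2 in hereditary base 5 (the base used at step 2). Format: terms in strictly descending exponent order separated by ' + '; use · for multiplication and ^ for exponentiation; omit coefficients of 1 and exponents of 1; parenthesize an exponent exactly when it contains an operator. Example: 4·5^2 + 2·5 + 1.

(0) 4|_3 = 3 + 1 ↦ 4 + 1|_4 = 5 ⇒ 4
(1) 4|_4 = 4 ↦ 5|_5 = 5 ⇒ 4
(2) 4|_5 = 4 ↦ 4|_6 = 4 ⇒ 3

4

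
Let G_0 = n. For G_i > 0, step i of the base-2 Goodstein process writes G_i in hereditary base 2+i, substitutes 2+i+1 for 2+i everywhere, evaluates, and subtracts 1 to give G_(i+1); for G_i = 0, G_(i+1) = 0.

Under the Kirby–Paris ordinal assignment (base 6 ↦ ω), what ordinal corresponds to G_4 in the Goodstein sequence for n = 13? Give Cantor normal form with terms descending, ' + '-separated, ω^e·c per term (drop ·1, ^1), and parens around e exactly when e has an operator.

[0] 13 ≡ 2^(2 + 1) + 2^2 + 1 (base 2). Lift 3: 109. −1: 108.
[1] 108 ≡ 3^(3 + 1) + 3^3 (base 3). Lift 4: 1280. −1: 1279.
[2] 1279 ≡ 4^(4 + 1) + 3·4^3 + 3·4^2 + 3·4 + 3 (base 4). Lift 5: 16093. −1: 16092.
[3] 16092 ≡ 5^(5 + 1) + 3·5^3 + 3·5^2 + 3·5 + 2 (base 5). Lift 6: 280712. −1: 280711.

ω^(ω + 1) + ω^3·3 + ω^2·3 + ω·3 + 1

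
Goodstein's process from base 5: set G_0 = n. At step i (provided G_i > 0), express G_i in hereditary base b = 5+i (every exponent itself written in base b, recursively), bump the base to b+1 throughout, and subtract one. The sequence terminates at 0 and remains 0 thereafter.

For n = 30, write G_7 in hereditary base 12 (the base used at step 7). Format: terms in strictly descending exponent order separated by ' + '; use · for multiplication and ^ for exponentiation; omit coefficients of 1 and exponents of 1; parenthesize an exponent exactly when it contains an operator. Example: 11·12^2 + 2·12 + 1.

11·12 + 11

[0] 30 ≡ 5^2 + 5 (base 5). Lift 6: 42. −1: 41.
[1] 41 ≡ 6^2 + 5 (base 6). Lift 7: 54. −1: 53.
[2] 53 ≡ 7^2 + 4 (base 7). Lift 8: 68. −1: 67.
[3] 67 ≡ 8^2 + 3 (base 8). Lift 9: 84. −1: 83.
[4] 83 ≡ 9^2 + 2 (base 9). Lift 10: 102. −1: 101.
[5] 101 ≡ 10^2 + 1 (base 10). Lift 11: 122. −1: 121.
[6] 121 ≡ 11^2 (base 11). Lift 12: 144. −1: 143.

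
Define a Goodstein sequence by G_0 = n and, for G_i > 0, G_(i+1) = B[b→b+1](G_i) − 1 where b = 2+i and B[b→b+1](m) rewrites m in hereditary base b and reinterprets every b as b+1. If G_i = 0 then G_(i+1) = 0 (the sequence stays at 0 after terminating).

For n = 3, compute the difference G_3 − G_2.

-1

step 0: 3 = 2 + 1; sub 3 for 2: 3 + 1; = 4; G_1 = 4−1 = 3
step 1: 3 = 3; sub 4 for 3: 4; = 4; G_2 = 4−1 = 3
step 2: 3 = 3; sub 5 for 4: 3; = 3; G_3 = 3−1 = 2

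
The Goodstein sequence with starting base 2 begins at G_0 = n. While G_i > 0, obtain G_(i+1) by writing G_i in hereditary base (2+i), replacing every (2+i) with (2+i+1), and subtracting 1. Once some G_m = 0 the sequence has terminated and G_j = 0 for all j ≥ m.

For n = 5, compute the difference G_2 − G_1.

228

[0] 5 ≡ 2^2 + 1 (base 2). Lift 3: 28. −1: 27.
[1] 27 ≡ 3^3 (base 3). Lift 4: 256. −1: 255.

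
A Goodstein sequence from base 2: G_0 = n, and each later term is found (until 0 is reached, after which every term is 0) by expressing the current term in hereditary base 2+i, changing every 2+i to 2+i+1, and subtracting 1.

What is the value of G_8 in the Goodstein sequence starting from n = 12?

100000000211

[0] 12 ≡ 2^(2 + 1) + 2^2 (base 2). Lift 3: 108. −1: 107.
[1] 107 ≡ 3^(3 + 1) + 2·3^2 + 2·3 + 2 (base 3). Lift 4: 1066. −1: 1065.
[2] 1065 ≡ 4^(4 + 1) + 2·4^2 + 2·4 + 1 (base 4). Lift 5: 15686. −1: 15685.
[3] 15685 ≡ 5^(5 + 1) + 2·5^2 + 2·5 (base 5). Lift 6: 280020. −1: 280019.
[4] 280019 ≡ 6^(6 + 1) + 2·6^2 + 6 + 5 (base 6). Lift 7: 5764911. −1: 5764910.
[5] 5764910 ≡ 7^(7 + 1) + 2·7^2 + 7 + 4 (base 7). Lift 8: 134217868. −1: 134217867.
[6] 134217867 ≡ 8^(8 + 1) + 2·8^2 + 8 + 3 (base 8). Lift 9: 3486784575. −1: 3486784574.
[7] 3486784574 ≡ 9^(9 + 1) + 2·9^2 + 9 + 2 (base 9). Lift 10: 100000000212. −1: 100000000211.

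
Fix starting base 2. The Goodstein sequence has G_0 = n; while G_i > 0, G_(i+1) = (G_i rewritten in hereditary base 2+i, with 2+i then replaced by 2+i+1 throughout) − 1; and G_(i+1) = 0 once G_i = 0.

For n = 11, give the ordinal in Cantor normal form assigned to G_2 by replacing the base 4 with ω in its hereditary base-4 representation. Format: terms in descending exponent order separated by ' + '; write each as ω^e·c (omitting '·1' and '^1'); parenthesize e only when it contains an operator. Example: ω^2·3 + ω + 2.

11 —HB2→ 2^(2 + 1) + 2 + 1 —bump→ 3^(3 + 1) + 3 + 1 = 85 —(−1)→ 84
84 —HB3→ 3^(3 + 1) + 3 —bump→ 4^(4 + 1) + 4 = 1028 —(−1)→ 1027
1027 —HB4→ 4^(4 + 1) + 3 —bump→ 5^(5 + 1) + 3 = 15628 —(−1)→ 15627

ω^(ω + 1) + 3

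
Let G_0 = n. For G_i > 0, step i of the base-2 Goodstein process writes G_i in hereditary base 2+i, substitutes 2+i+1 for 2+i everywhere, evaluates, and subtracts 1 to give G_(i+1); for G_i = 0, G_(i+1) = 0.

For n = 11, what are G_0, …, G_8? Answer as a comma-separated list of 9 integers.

step 0: 11 = 2^(2 + 1) + 2 + 1; sub 3 for 2: 3^(3 + 1) + 3 + 1; = 85; G_1 = 85−1 = 84
step 1: 84 = 3^(3 + 1) + 3; sub 4 for 3: 4^(4 + 1) + 4; = 1028; G_2 = 1028−1 = 1027
step 2: 1027 = 4^(4 + 1) + 3; sub 5 for 4: 5^(5 + 1) + 3; = 15628; G_3 = 15628−1 = 15627
step 3: 15627 = 5^(5 + 1) + 2; sub 6 for 5: 6^(6 + 1) + 2; = 279938; G_4 = 279938−1 = 279937
step 4: 279937 = 6^(6 + 1) + 1; sub 7 for 6: 7^(7 + 1) + 1; = 5764802; G_5 = 5764802−1 = 5764801
step 5: 5764801 = 7^(7 + 1); sub 8 for 7: 8^(8 + 1); = 134217728; G_6 = 134217728−1 = 134217727
step 6: 134217727 = 7·8^8 + 7·8^7 + 7·8^6 + 7·8^5 + 7·8^4 + 7·8^3 + 7·8^2 + 7·8 + 7; sub 9 for 8: 7·9^9 + 7·9^7 + 7·9^6 + 7·9^5 + 7·9^4 + 7·9^3 + 7·9^2 + 7·9 + 7; = 2749609303; G_7 = 2749609303−1 = 2749609302
step 7: 2749609302 = 7·9^9 + 7·9^7 + 7·9^6 + 7·9^5 + 7·9^4 + 7·9^3 + 7·9^2 + 7·9 + 6; sub 10 for 9: 7·10^10 + 7·10^7 + 7·10^6 + 7·10^5 + 7·10^4 + 7·10^3 + 7·10^2 + 7·10 + 6; = 70077777776; G_8 = 70077777776−1 = 70077777775

11, 84, 1027, 15627, 279937, 5764801, 134217727, 2749609302, 70077777775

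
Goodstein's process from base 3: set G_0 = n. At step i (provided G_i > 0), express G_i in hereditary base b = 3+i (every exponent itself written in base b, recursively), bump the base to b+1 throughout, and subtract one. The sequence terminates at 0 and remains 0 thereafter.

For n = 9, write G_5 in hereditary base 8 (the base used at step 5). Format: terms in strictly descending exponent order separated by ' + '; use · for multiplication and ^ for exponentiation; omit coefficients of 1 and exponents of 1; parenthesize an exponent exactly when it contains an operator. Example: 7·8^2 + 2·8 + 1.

9 —HB3→ 3^2 —bump→ 4^2 = 16 —(−1)→ 15
15 —HB4→ 3·4 + 3 —bump→ 3·5 + 3 = 18 —(−1)→ 17
17 —HB5→ 3·5 + 2 —bump→ 3·6 + 2 = 20 —(−1)→ 19
19 —HB6→ 3·6 + 1 —bump→ 3·7 + 1 = 22 —(−1)→ 21
21 —HB7→ 3·7 —bump→ 3·8 = 24 —(−1)→ 23
23 —HB8→ 2·8 + 7 —bump→ 2·9 + 7 = 25 —(−1)→ 24

2·8 + 7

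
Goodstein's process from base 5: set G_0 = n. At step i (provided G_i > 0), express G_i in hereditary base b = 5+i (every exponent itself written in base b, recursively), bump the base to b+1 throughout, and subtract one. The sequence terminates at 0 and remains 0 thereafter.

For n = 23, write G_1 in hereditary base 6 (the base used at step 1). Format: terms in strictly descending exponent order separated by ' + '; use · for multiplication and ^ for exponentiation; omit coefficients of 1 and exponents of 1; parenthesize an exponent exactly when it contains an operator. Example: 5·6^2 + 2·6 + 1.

4·6 + 2

base 5: 23 = 4·5 + 3; at 6: 4·6 + 3 = 27; next = 26
base 6: 26 = 4·6 + 2; at 7: 4·7 + 2 = 30; next = 29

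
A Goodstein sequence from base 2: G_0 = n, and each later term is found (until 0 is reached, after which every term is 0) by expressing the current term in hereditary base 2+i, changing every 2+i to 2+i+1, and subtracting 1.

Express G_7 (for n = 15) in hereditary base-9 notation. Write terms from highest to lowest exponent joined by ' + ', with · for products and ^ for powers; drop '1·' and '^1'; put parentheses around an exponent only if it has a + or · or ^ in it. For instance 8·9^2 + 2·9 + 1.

9^(9 + 1) + 7·9^7 + 7·9^6 + 7·9^5 + 7·9^4 + 7·9^3 + 7·9^2 + 7·9 + 6

15 —HB2→ 2^(2 + 1) + 2^2 + 2 + 1 —bump→ 3^(3 + 1) + 3^3 + 3 + 1 = 112 —(−1)→ 111
111 —HB3→ 3^(3 + 1) + 3^3 + 3 —bump→ 4^(4 + 1) + 4^4 + 4 = 1284 —(−1)→ 1283
1283 —HB4→ 4^(4 + 1) + 4^4 + 3 —bump→ 5^(5 + 1) + 5^5 + 3 = 18753 —(−1)→ 18752
18752 —HB5→ 5^(5 + 1) + 5^5 + 2 —bump→ 6^(6 + 1) + 6^6 + 2 = 326594 —(−1)→ 326593
326593 —HB6→ 6^(6 + 1) + 6^6 + 1 —bump→ 7^(7 + 1) + 7^7 + 1 = 6588345 —(−1)→ 6588344
6588344 —HB7→ 7^(7 + 1) + 7^7 —bump→ 8^(8 + 1) + 8^8 = 150994944 —(−1)→ 150994943
150994943 —HB8→ 8^(8 + 1) + 7·8^7 + 7·8^6 + 7·8^5 + 7·8^4 + 7·8^3 + 7·8^2 + 7·8 + 7 —bump→ 9^(9 + 1) + 7·9^7 + 7·9^6 + 7·9^5 + 7·9^4 + 7·9^3 + 7·9^2 + 7·9 + 7 = 3524450281 —(−1)→ 3524450280
3524450280 —HB9→ 9^(9 + 1) + 7·9^7 + 7·9^6 + 7·9^5 + 7·9^4 + 7·9^3 + 7·9^2 + 7·9 + 6 —bump→ 10^(10 + 1) + 7·10^7 + 7·10^6 + 7·10^5 + 7·10^4 + 7·10^3 + 7·10^2 + 7·10 + 6 = 100077777776 —(−1)→ 100077777775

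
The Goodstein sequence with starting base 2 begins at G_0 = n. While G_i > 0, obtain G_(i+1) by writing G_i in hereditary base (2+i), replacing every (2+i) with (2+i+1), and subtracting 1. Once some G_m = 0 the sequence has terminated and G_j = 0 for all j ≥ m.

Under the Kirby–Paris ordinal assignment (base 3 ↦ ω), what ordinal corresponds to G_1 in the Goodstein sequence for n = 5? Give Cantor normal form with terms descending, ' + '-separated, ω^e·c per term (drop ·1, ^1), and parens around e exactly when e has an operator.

i=0: 5 = 2^2 + 1 (b=2); 2→3: 3^3 + 1 = 28; 28−1 = 27
i=1: 27 = 3^3 (b=3); 3→4: 4^4 = 256; 256−1 = 255

ω^ω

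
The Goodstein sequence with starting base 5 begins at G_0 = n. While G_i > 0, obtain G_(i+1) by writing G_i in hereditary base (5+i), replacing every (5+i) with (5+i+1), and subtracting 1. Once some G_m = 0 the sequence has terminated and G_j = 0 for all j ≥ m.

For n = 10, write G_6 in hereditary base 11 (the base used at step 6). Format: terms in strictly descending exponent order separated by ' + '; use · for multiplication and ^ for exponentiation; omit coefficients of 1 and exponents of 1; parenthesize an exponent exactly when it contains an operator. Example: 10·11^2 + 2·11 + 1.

[0] 10 ≡ 2·5 (base 5). Lift 6: 12. −1: 11.
[1] 11 ≡ 6 + 5 (base 6). Lift 7: 12. −1: 11.
[2] 11 ≡ 7 + 4 (base 7). Lift 8: 12. −1: 11.
[3] 11 ≡ 8 + 3 (base 8). Lift 9: 12. −1: 11.
[4] 11 ≡ 9 + 2 (base 9). Lift 10: 12. −1: 11.
[5] 11 ≡ 10 + 1 (base 10). Lift 11: 12. −1: 11.
[6] 11 ≡ 11 (base 11). Lift 12: 12. −1: 11.

11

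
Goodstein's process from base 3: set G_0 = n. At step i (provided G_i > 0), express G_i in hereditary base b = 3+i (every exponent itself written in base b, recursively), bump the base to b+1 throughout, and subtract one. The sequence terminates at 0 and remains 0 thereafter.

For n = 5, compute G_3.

i=0: 5 = 3 + 2 (b=3); 3→4: 4 + 2 = 6; 6−1 = 5
i=1: 5 = 4 + 1 (b=4); 4→5: 5 + 1 = 6; 6−1 = 5
i=2: 5 = 5 (b=5); 5→6: 6 = 6; 6−1 = 5
i=3: 5 = 5 (b=6); 6→7: 5 = 5; 5−1 = 4

5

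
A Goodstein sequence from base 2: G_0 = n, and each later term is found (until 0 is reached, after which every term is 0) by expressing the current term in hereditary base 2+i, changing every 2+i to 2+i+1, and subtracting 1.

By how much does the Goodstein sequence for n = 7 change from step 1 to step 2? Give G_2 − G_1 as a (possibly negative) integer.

step 0: 7 = 2^2 + 2 + 1; sub 3 for 2: 3^3 + 3 + 1; = 31; G_1 = 31−1 = 30
step 1: 30 = 3^3 + 3; sub 4 for 3: 4^4 + 4; = 260; G_2 = 260−1 = 259

229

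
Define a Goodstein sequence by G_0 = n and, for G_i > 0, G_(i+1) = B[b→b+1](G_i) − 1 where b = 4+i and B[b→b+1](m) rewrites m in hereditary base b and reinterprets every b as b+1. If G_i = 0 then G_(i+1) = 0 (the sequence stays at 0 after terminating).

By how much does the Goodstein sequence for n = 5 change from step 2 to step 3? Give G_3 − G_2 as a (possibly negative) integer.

step 0: 5 = 4 + 1; sub 5 for 4: 5 + 1; = 6; G_1 = 6−1 = 5
step 1: 5 = 5; sub 6 for 5: 6; = 6; G_2 = 6−1 = 5
step 2: 5 = 5; sub 7 for 6: 5; = 5; G_3 = 5−1 = 4

-1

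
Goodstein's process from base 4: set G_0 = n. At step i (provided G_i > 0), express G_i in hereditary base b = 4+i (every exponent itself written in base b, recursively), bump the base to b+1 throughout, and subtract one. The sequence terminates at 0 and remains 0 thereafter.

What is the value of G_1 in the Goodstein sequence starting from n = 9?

step 0: 9 = 2·4 + 1; sub 5 for 4: 2·5 + 1; = 11; G_1 = 11−1 = 10
step 1: 10 = 2·5; sub 6 for 5: 2·6; = 12; G_2 = 12−1 = 11

10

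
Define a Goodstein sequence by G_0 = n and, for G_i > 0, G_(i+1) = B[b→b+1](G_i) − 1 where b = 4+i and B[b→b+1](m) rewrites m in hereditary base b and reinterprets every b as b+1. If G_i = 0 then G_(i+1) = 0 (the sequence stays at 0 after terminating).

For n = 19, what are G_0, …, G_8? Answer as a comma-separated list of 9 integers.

19, 27, 37, 49, 63, 69, 75, 81, 87

G_0=19  [base 4] 4^2 + 3  →[4↦5]→  5^2 + 3 = 28  −1 ⇒ G_1=27
G_1=27  [base 5] 5^2 + 2  →[5↦6]→  6^2 + 2 = 38  −1 ⇒ G_2=37
G_2=37  [base 6] 6^2 + 1  →[6↦7]→  7^2 + 1 = 50  −1 ⇒ G_3=49
G_3=49  [base 7] 7^2  →[7↦8]→  8^2 = 64  −1 ⇒ G_4=63
G_4=63  [base 8] 7·8 + 7  →[8↦9]→  7·9 + 7 = 70  −1 ⇒ G_5=69
G_5=69  [base 9] 7·9 + 6  →[9↦10]→  7·10 + 6 = 76  −1 ⇒ G_6=75
G_6=75  [base 10] 7·10 + 5  →[10↦11]→  7·11 + 5 = 82  −1 ⇒ G_7=81
G_7=81  [base 11] 7·11 + 4  →[11↦12]→  7·12 + 4 = 88  −1 ⇒ G_8=87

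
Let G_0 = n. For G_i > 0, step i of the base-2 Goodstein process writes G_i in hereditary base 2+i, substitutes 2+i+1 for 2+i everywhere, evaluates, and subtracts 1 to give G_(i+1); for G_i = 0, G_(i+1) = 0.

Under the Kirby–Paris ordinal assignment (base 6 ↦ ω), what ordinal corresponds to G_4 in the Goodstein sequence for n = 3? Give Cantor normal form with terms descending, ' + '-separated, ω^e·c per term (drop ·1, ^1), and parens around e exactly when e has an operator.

3 —HB2→ 2 + 1 —bump→ 3 + 1 = 4 —(−1)→ 3
3 —HB3→ 3 —bump→ 4 = 4 —(−1)→ 3
3 —HB4→ 3 —bump→ 3 = 3 —(−1)→ 2
2 —HB5→ 2 —bump→ 2 = 2 —(−1)→ 1
1 —HB6→ 1 —bump→ 1 = 1 —(−1)→ 0

1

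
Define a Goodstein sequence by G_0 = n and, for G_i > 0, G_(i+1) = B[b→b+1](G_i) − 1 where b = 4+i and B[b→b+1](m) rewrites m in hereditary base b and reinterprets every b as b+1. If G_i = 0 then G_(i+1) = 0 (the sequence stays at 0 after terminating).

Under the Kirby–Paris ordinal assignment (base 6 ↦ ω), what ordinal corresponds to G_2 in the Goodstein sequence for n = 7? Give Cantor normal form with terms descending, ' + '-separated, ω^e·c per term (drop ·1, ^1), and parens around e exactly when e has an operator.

(0) 7|_4 = 4 + 3 ↦ 5 + 3|_5 = 8 ⇒ 7
(1) 7|_5 = 5 + 2 ↦ 6 + 2|_6 = 8 ⇒ 7
(2) 7|_6 = 6 + 1 ↦ 7 + 1|_7 = 8 ⇒ 7

ω + 1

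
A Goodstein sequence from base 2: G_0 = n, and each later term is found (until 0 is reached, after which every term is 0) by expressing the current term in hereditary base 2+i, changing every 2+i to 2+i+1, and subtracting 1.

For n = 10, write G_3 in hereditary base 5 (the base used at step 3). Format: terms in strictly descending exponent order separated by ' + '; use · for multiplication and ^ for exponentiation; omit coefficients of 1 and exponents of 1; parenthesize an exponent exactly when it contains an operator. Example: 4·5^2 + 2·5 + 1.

(0) 10|_2 = 2^(2 + 1) + 2 ↦ 3^(3 + 1) + 3|_3 = 84 ⇒ 83
(1) 83|_3 = 3^(3 + 1) + 2 ↦ 4^(4 + 1) + 2|_4 = 1026 ⇒ 1025
(2) 1025|_4 = 4^(4 + 1) + 1 ↦ 5^(5 + 1) + 1|_5 = 15626 ⇒ 15625
(3) 15625|_5 = 5^(5 + 1) ↦ 6^(6 + 1)|_6 = 279936 ⇒ 279935

5^(5 + 1)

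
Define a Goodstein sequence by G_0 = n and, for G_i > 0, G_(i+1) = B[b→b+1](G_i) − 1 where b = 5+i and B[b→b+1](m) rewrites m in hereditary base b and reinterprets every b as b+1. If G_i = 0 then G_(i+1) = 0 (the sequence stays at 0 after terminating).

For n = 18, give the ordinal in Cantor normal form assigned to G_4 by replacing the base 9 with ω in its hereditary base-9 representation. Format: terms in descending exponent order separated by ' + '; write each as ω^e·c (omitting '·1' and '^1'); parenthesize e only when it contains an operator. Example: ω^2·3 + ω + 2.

[0] 18 ≡ 3·5 + 3 (base 5). Lift 6: 21. −1: 20.
[1] 20 ≡ 3·6 + 2 (base 6). Lift 7: 23. −1: 22.
[2] 22 ≡ 3·7 + 1 (base 7). Lift 8: 25. −1: 24.
[3] 24 ≡ 3·8 (base 8). Lift 9: 27. −1: 26.

ω·2 + 8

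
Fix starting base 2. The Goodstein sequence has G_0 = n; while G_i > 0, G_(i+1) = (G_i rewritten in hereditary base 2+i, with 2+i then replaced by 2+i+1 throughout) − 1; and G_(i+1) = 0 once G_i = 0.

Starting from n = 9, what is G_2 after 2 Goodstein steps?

[0] 9 ≡ 2^(2 + 1) + 1 (base 2). Lift 3: 82. −1: 81.
[1] 81 ≡ 3^(3 + 1) (base 3). Lift 4: 1024. −1: 1023.
[2] 1023 ≡ 3·4^4 + 3·4^3 + 3·4^2 + 3·4 + 3 (base 4). Lift 5: 9843. −1: 9842.

1023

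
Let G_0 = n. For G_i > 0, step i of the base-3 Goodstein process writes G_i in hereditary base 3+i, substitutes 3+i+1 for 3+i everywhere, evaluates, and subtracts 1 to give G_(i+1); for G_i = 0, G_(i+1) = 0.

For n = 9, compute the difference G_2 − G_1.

step 0: 9 = 3^2; sub 4 for 3: 4^2; = 16; G_1 = 16−1 = 15
step 1: 15 = 3·4 + 3; sub 5 for 4: 3·5 + 3; = 18; G_2 = 18−1 = 17

2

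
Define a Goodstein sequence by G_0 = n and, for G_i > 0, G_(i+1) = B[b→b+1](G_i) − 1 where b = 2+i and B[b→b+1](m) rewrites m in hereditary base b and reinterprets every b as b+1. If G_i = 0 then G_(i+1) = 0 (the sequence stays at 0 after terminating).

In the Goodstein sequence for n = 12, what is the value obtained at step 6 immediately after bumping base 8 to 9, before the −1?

3486784575

12 —HB2→ 2^(2 + 1) + 2^2 —bump→ 3^(3 + 1) + 3^3 = 108 —(−1)→ 107
107 —HB3→ 3^(3 + 1) + 2·3^2 + 2·3 + 2 —bump→ 4^(4 + 1) + 2·4^2 + 2·4 + 2 = 1066 —(−1)→ 1065
1065 —HB4→ 4^(4 + 1) + 2·4^2 + 2·4 + 1 —bump→ 5^(5 + 1) + 2·5^2 + 2·5 + 1 = 15686 —(−1)→ 15685
15685 —HB5→ 5^(5 + 1) + 2·5^2 + 2·5 —bump→ 6^(6 + 1) + 2·6^2 + 2·6 = 280020 —(−1)→ 280019
280019 —HB6→ 6^(6 + 1) + 2·6^2 + 6 + 5 —bump→ 7^(7 + 1) + 2·7^2 + 7 + 5 = 5764911 —(−1)→ 5764910
5764910 —HB7→ 7^(7 + 1) + 2·7^2 + 7 + 4 —bump→ 8^(8 + 1) + 2·8^2 + 8 + 4 = 134217868 —(−1)→ 134217867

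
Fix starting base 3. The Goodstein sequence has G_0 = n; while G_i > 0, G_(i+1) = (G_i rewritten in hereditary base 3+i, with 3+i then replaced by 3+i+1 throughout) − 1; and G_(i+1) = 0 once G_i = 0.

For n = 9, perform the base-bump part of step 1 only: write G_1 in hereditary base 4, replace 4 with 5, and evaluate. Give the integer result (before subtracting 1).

18

i=0: 9 = 3^2 (b=3); 3→4: 4^2 = 16; 16−1 = 15
i=1: 15 = 3·4 + 3 (b=4); 4→5: 3·5 + 3 = 18; 18−1 = 17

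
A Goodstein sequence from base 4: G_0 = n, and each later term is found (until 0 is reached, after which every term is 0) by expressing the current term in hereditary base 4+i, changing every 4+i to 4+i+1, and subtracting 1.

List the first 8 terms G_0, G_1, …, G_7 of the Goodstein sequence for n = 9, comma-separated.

i=0: 9 = 2·4 + 1 (b=4); 4→5: 2·5 + 1 = 11; 11−1 = 10
i=1: 10 = 2·5 (b=5); 5→6: 2·6 = 12; 12−1 = 11
i=2: 11 = 6 + 5 (b=6); 6→7: 7 + 5 = 12; 12−1 = 11
i=3: 11 = 7 + 4 (b=7); 7→8: 8 + 4 = 12; 12−1 = 11
i=4: 11 = 8 + 3 (b=8); 8→9: 9 + 3 = 12; 12−1 = 11
i=5: 11 = 9 + 2 (b=9); 9→10: 10 + 2 = 12; 12−1 = 11
i=6: 11 = 10 + 1 (b=10); 10→11: 11 + 1 = 12; 12−1 = 11

9, 10, 11, 11, 11, 11, 11, 11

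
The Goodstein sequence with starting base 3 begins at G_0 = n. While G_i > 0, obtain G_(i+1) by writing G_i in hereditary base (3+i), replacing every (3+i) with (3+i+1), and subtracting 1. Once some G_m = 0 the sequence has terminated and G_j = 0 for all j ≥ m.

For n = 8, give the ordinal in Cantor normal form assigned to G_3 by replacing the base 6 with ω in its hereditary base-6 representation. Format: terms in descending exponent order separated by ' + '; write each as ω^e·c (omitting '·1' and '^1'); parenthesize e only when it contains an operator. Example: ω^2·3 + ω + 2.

ω + 5

G_0 = 8. HB_3(8) = 2·3 + 2. Bump = 10. G_1 = 9.
G_1 = 9. HB_4(9) = 2·4 + 1. Bump = 11. G_2 = 10.
G_2 = 10. HB_5(10) = 2·5. Bump = 12. G_3 = 11.
G_3 = 11. HB_6(11) = 6 + 5. Bump = 12. G_4 = 11.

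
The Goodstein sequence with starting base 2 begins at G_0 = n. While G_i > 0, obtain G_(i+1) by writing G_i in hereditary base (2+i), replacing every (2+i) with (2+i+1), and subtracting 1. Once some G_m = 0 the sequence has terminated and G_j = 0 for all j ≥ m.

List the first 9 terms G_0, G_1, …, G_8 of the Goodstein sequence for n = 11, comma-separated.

(0) 11|_2 = 2^(2 + 1) + 2 + 1 ↦ 3^(3 + 1) + 3 + 1|_3 = 85 ⇒ 84
(1) 84|_3 = 3^(3 + 1) + 3 ↦ 4^(4 + 1) + 4|_4 = 1028 ⇒ 1027
(2) 1027|_4 = 4^(4 + 1) + 3 ↦ 5^(5 + 1) + 3|_5 = 15628 ⇒ 15627
(3) 15627|_5 = 5^(5 + 1) + 2 ↦ 6^(6 + 1) + 2|_6 = 279938 ⇒ 279937
(4) 279937|_6 = 6^(6 + 1) + 1 ↦ 7^(7 + 1) + 1|_7 = 5764802 ⇒ 5764801
(5) 5764801|_7 = 7^(7 + 1) ↦ 8^(8 + 1)|_8 = 134217728 ⇒ 134217727
(6) 134217727|_8 = 7·8^8 + 7·8^7 + 7·8^6 + 7·8^5 + 7·8^4 + 7·8^3 + 7·8^2 + 7·8 + 7 ↦ 7·9^9 + 7·9^7 + 7·9^6 + 7·9^5 + 7·9^4 + 7·9^3 + 7·9^2 + 7·9 + 7|_9 = 2749609303 ⇒ 2749609302
(7) 2749609302|_9 = 7·9^9 + 7·9^7 + 7·9^6 + 7·9^5 + 7·9^4 + 7·9^3 + 7·9^2 + 7·9 + 6 ↦ 7·10^10 + 7·10^7 + 7·10^6 + 7·10^5 + 7·10^4 + 7·10^3 + 7·10^2 + 7·10 + 6|_10 = 70077777776 ⇒ 70077777775

11, 84, 1027, 15627, 279937, 5764801, 134217727, 2749609302, 70077777775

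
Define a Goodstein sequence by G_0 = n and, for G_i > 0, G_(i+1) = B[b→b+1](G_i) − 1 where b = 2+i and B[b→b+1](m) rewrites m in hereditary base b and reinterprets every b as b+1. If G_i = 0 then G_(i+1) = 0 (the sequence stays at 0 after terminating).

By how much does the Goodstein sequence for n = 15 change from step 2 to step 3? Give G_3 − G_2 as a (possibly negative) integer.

17469

i=0: 15 = 2^(2 + 1) + 2^2 + 2 + 1 (b=2); 2→3: 3^(3 + 1) + 3^3 + 3 + 1 = 112; 112−1 = 111
i=1: 111 = 3^(3 + 1) + 3^3 + 3 (b=3); 3→4: 4^(4 + 1) + 4^4 + 4 = 1284; 1284−1 = 1283
i=2: 1283 = 4^(4 + 1) + 4^4 + 3 (b=4); 4→5: 5^(5 + 1) + 5^5 + 3 = 18753; 18753−1 = 18752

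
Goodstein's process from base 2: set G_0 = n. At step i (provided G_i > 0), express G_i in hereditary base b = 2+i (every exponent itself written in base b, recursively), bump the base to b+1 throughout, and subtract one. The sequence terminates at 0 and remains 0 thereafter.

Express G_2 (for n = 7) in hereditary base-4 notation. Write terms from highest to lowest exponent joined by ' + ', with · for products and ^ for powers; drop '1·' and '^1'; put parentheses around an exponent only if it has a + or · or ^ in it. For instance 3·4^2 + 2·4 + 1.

4^4 + 3

(0) 7|_2 = 2^2 + 2 + 1 ↦ 3^3 + 3 + 1|_3 = 31 ⇒ 30
(1) 30|_3 = 3^3 + 3 ↦ 4^4 + 4|_4 = 260 ⇒ 259
(2) 259|_4 = 4^4 + 3 ↦ 5^5 + 3|_5 = 3128 ⇒ 3127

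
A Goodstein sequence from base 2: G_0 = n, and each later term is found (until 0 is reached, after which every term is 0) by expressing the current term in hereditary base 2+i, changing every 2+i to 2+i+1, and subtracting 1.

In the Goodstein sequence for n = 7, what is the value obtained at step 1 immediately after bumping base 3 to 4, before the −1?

260

G_0 = 7. HB_2(7) = 2^2 + 2 + 1. Bump = 31. G_1 = 30.
G_1 = 30. HB_3(30) = 3^3 + 3. Bump = 260. G_2 = 259.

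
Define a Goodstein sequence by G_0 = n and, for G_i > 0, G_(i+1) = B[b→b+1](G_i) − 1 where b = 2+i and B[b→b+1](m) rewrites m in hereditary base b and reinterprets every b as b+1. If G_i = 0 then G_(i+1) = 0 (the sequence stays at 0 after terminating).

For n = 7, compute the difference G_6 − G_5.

15953672

G_0=7  [base 2] 2^2 + 2 + 1  →[2↦3]→  3^3 + 3 + 1 = 31  −1 ⇒ G_1=30
G_1=30  [base 3] 3^3 + 3  →[3↦4]→  4^4 + 4 = 260  −1 ⇒ G_2=259
G_2=259  [base 4] 4^4 + 3  →[4↦5]→  5^5 + 3 = 3128  −1 ⇒ G_3=3127
G_3=3127  [base 5] 5^5 + 2  →[5↦6]→  6^6 + 2 = 46658  −1 ⇒ G_4=46657
G_4=46657  [base 6] 6^6 + 1  →[6↦7]→  7^7 + 1 = 823544  −1 ⇒ G_5=823543
G_5=823543  [base 7] 7^7  →[7↦8]→  8^8 = 16777216  −1 ⇒ G_6=16777215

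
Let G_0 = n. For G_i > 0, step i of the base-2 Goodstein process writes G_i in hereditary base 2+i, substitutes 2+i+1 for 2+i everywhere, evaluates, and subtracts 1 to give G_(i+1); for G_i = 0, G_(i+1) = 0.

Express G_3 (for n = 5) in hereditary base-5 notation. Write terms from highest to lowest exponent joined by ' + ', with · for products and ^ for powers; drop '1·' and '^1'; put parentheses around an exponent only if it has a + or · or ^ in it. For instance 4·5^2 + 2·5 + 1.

3·5^3 + 3·5^2 + 3·5 + 2

[0] 5 ≡ 2^2 + 1 (base 2). Lift 3: 28. −1: 27.
[1] 27 ≡ 3^3 (base 3). Lift 4: 256. −1: 255.
[2] 255 ≡ 3·4^3 + 3·4^2 + 3·4 + 3 (base 4). Lift 5: 468. −1: 467.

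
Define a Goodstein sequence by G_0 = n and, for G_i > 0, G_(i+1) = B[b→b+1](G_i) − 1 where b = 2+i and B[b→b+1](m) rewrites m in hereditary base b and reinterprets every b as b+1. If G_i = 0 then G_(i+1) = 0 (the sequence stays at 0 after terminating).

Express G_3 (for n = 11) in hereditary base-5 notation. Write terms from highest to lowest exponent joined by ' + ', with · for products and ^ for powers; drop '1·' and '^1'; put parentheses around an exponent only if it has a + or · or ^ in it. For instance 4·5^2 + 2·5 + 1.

5^(5 + 1) + 2

11 —HB2→ 2^(2 + 1) + 2 + 1 —bump→ 3^(3 + 1) + 3 + 1 = 85 —(−1)→ 84
84 —HB3→ 3^(3 + 1) + 3 —bump→ 4^(4 + 1) + 4 = 1028 —(−1)→ 1027
1027 —HB4→ 4^(4 + 1) + 3 —bump→ 5^(5 + 1) + 3 = 15628 —(−1)→ 15627
15627 —HB5→ 5^(5 + 1) + 2 —bump→ 6^(6 + 1) + 2 = 279938 —(−1)→ 279937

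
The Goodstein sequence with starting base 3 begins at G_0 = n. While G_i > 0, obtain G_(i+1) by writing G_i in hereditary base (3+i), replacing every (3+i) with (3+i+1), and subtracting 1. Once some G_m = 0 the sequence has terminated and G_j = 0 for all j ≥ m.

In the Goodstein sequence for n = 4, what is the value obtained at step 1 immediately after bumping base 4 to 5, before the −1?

5

[0] 4 ≡ 3 + 1 (base 3). Lift 4: 5. −1: 4.
[1] 4 ≡ 4 (base 4). Lift 5: 5. −1: 4.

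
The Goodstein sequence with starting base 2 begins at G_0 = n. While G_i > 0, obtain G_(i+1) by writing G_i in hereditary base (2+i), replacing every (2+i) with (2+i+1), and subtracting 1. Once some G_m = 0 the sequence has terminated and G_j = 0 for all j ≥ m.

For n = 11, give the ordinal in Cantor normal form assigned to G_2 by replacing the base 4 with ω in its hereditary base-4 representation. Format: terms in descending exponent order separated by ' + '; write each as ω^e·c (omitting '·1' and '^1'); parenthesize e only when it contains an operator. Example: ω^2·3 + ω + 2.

ω^(ω + 1) + 3

step 0: 11 = 2^(2 + 1) + 2 + 1; sub 3 for 2: 3^(3 + 1) + 3 + 1; = 85; G_1 = 85−1 = 84
step 1: 84 = 3^(3 + 1) + 3; sub 4 for 3: 4^(4 + 1) + 4; = 1028; G_2 = 1028−1 = 1027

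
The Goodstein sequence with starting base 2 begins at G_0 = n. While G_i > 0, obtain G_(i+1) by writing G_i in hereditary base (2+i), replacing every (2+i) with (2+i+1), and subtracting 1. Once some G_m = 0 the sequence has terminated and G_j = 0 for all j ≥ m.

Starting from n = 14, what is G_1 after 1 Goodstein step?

i=0: 14 = 2^(2 + 1) + 2^2 + 2 (b=2); 2→3: 3^(3 + 1) + 3^3 + 3 = 111; 111−1 = 110
i=1: 110 = 3^(3 + 1) + 3^3 + 2 (b=3); 3→4: 4^(4 + 1) + 4^4 + 2 = 1282; 1282−1 = 1281

110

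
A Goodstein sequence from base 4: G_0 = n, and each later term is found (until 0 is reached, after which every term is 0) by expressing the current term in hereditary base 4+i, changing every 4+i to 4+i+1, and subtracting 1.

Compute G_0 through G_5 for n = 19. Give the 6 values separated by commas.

G_0 = 19. HB_4(19) = 4^2 + 3. Bump = 28. G_1 = 27.
G_1 = 27. HB_5(27) = 5^2 + 2. Bump = 38. G_2 = 37.
G_2 = 37. HB_6(37) = 6^2 + 1. Bump = 50. G_3 = 49.
G_3 = 49. HB_7(49) = 7^2. Bump = 64. G_4 = 63.
G_4 = 63. HB_8(63) = 7·8 + 7. Bump = 70. G_5 = 69.

19, 27, 37, 49, 63, 69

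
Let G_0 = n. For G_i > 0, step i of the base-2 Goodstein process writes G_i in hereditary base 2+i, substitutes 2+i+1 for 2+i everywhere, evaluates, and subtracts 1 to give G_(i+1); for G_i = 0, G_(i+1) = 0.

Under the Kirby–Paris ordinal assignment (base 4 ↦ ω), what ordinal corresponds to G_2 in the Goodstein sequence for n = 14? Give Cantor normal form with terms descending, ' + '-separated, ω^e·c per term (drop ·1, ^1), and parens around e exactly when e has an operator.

ω^(ω + 1) + ω^ω + 1

(0) 14|_2 = 2^(2 + 1) + 2^2 + 2 ↦ 3^(3 + 1) + 3^3 + 3|_3 = 111 ⇒ 110
(1) 110|_3 = 3^(3 + 1) + 3^3 + 2 ↦ 4^(4 + 1) + 4^4 + 2|_4 = 1282 ⇒ 1281
(2) 1281|_4 = 4^(4 + 1) + 4^4 + 1 ↦ 5^(5 + 1) + 5^5 + 1|_5 = 18751 ⇒ 18750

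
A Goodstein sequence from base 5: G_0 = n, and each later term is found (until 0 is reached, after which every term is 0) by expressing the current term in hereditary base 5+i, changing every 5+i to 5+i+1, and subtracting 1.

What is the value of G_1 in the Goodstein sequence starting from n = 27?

step 0: 27 = 5^2 + 2; sub 6 for 5: 6^2 + 2; = 38; G_1 = 38−1 = 37
step 1: 37 = 6^2 + 1; sub 7 for 6: 7^2 + 1; = 50; G_2 = 50−1 = 49

37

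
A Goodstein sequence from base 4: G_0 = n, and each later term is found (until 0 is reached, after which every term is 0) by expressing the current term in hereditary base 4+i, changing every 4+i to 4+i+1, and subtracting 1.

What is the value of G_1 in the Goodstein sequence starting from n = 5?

5

base 4: 5 = 4 + 1; at 5: 5 + 1 = 6; next = 5
base 5: 5 = 5; at 6: 6 = 6; next = 5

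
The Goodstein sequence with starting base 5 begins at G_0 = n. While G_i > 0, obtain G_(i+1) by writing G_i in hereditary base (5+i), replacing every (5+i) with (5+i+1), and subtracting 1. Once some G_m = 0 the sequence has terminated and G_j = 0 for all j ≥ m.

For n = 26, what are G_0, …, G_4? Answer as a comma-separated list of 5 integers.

(0) 26|_5 = 5^2 + 1 ↦ 6^2 + 1|_6 = 37 ⇒ 36
(1) 36|_6 = 6^2 ↦ 7^2|_7 = 49 ⇒ 48
(2) 48|_7 = 6·7 + 6 ↦ 6·8 + 6|_8 = 54 ⇒ 53
(3) 53|_8 = 6·8 + 5 ↦ 6·9 + 5|_9 = 59 ⇒ 58

26, 36, 48, 53, 58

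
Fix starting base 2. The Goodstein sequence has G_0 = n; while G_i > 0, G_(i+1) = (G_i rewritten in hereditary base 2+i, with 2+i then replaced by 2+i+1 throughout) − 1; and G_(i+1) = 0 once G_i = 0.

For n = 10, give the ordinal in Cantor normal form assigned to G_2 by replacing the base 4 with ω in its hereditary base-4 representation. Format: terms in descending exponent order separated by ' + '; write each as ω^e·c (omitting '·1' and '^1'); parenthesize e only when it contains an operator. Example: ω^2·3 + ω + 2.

ω^(ω + 1) + 1

(0) 10|_2 = 2^(2 + 1) + 2 ↦ 3^(3 + 1) + 3|_3 = 84 ⇒ 83
(1) 83|_3 = 3^(3 + 1) + 2 ↦ 4^(4 + 1) + 2|_4 = 1026 ⇒ 1025
(2) 1025|_4 = 4^(4 + 1) + 1 ↦ 5^(5 + 1) + 1|_5 = 15626 ⇒ 15625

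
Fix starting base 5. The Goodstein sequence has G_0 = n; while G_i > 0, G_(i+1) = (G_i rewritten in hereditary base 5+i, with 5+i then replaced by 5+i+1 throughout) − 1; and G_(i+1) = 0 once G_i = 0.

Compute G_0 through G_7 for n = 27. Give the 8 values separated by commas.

27, 37, 49, 63, 69, 75, 81, 87

[0] 27 ≡ 5^2 + 2 (base 5). Lift 6: 38. −1: 37.
[1] 37 ≡ 6^2 + 1 (base 6). Lift 7: 50. −1: 49.
[2] 49 ≡ 7^2 (base 7). Lift 8: 64. −1: 63.
[3] 63 ≡ 7·8 + 7 (base 8). Lift 9: 70. −1: 69.
[4] 69 ≡ 7·9 + 6 (base 9). Lift 10: 76. −1: 75.
[5] 75 ≡ 7·10 + 5 (base 10). Lift 11: 82. −1: 81.
[6] 81 ≡ 7·11 + 4 (base 11). Lift 12: 88. −1: 87.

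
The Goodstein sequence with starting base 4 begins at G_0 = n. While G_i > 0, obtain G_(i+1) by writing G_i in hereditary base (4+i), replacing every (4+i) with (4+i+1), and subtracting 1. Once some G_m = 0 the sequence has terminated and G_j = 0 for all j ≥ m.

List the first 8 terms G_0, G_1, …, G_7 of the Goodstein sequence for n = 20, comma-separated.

[0] 20 ≡ 4^2 + 4 (base 4). Lift 5: 30. −1: 29.
[1] 29 ≡ 5^2 + 4 (base 5). Lift 6: 40. −1: 39.
[2] 39 ≡ 6^2 + 3 (base 6). Lift 7: 52. −1: 51.
[3] 51 ≡ 7^2 + 2 (base 7). Lift 8: 66. −1: 65.
[4] 65 ≡ 8^2 + 1 (base 8). Lift 9: 82. −1: 81.
[5] 81 ≡ 9^2 (base 9). Lift 10: 100. −1: 99.
[6] 99 ≡ 9·10 + 9 (base 10). Lift 11: 108. −1: 107.

20, 29, 39, 51, 65, 81, 99, 107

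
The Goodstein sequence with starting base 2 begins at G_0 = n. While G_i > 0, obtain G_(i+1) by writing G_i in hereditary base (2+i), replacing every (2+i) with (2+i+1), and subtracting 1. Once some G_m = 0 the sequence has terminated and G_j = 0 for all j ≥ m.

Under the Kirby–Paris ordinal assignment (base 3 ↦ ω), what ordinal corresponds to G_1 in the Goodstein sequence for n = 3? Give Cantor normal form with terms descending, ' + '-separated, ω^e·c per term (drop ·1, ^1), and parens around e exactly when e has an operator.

step 0: 3 = 2 + 1; sub 3 for 2: 3 + 1; = 4; G_1 = 4−1 = 3
step 1: 3 = 3; sub 4 for 3: 4; = 4; G_2 = 4−1 = 3

ω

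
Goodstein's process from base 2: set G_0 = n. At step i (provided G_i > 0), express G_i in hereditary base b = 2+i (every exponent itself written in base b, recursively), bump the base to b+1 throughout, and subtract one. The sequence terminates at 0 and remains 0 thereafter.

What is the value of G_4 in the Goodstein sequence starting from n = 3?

G_0 = 3. HB_2(3) = 2 + 1. Bump = 4. G_1 = 3.
G_1 = 3. HB_3(3) = 3. Bump = 4. G_2 = 3.
G_2 = 3. HB_4(3) = 3. Bump = 3. G_3 = 2.
G_3 = 2. HB_5(2) = 2. Bump = 2. G_4 = 1.
G_4 = 1. HB_6(1) = 1. Bump = 1. G_5 = 0.

1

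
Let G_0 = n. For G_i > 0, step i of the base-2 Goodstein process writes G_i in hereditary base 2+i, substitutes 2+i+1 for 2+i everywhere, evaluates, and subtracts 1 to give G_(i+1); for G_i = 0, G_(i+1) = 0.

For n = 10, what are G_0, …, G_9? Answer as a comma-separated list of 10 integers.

base 2: 10 = 2^(2 + 1) + 2; at 3: 3^(3 + 1) + 3 = 84; next = 83
base 3: 83 = 3^(3 + 1) + 2; at 4: 4^(4 + 1) + 2 = 1026; next = 1025
base 4: 1025 = 4^(4 + 1) + 1; at 5: 5^(5 + 1) + 1 = 15626; next = 15625
base 5: 15625 = 5^(5 + 1); at 6: 6^(6 + 1) = 279936; next = 279935
base 6: 279935 = 5·6^6 + 5·6^5 + 5·6^4 + 5·6^3 + 5·6^2 + 5·6 + 5; at 7: 5·7^7 + 5·7^5 + 5·7^4 + 5·7^3 + 5·7^2 + 5·7 + 5 = 4215755; next = 4215754
base 7: 4215754 = 5·7^7 + 5·7^5 + 5·7^4 + 5·7^3 + 5·7^2 + 5·7 + 4; at 8: 5·8^8 + 5·8^5 + 5·8^4 + 5·8^3 + 5·8^2 + 5·8 + 4 = 84073324; next = 84073323
base 8: 84073323 = 5·8^8 + 5·8^5 + 5·8^4 + 5·8^3 + 5·8^2 + 5·8 + 3; at 9: 5·9^9 + 5·9^5 + 5·9^4 + 5·9^3 + 5·9^2 + 5·9 + 3 = 1937434593; next = 1937434592
base 9: 1937434592 = 5·9^9 + 5·9^5 + 5·9^4 + 5·9^3 + 5·9^2 + 5·9 + 2; at 10: 5·10^10 + 5·10^5 + 5·10^4 + 5·10^3 + 5·10^2 + 5·10 + 2 = 50000555552; next = 50000555551
base 10: 50000555551 = 5·10^10 + 5·10^5 + 5·10^4 + 5·10^3 + 5·10^2 + 5·10 + 1; at 11: 5·11^11 + 5·11^5 + 5·11^4 + 5·11^3 + 5·11^2 + 5·11 + 1 = 1426559238831; next = 1426559238830

10, 83, 1025, 15625, 279935, 4215754, 84073323, 1937434592, 50000555551, 1426559238830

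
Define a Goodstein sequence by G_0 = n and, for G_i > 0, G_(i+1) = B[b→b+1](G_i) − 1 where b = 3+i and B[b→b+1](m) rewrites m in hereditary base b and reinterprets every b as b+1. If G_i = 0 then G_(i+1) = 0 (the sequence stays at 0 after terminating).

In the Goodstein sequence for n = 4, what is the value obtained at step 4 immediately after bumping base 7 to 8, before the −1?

2

G_0 = 4. HB_3(4) = 3 + 1. Bump = 5. G_1 = 4.
G_1 = 4. HB_4(4) = 4. Bump = 5. G_2 = 4.
G_2 = 4. HB_5(4) = 4. Bump = 4. G_3 = 3.
G_3 = 3. HB_6(3) = 3. Bump = 3. G_4 = 2.
G_4 = 2. HB_7(2) = 2. Bump = 2. G_5 = 1.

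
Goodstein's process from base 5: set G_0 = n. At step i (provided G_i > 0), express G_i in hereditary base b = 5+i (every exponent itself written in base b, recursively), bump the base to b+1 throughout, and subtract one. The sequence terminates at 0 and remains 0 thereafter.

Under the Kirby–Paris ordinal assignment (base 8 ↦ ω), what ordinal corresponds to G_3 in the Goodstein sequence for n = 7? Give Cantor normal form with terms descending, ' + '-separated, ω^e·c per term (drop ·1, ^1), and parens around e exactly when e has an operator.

7 —HB5→ 5 + 2 —bump→ 6 + 2 = 8 —(−1)→ 7
7 —HB6→ 6 + 1 —bump→ 7 + 1 = 8 —(−1)→ 7
7 —HB7→ 7 —bump→ 8 = 8 —(−1)→ 7
7 —HB8→ 7 —bump→ 7 = 7 —(−1)→ 6

7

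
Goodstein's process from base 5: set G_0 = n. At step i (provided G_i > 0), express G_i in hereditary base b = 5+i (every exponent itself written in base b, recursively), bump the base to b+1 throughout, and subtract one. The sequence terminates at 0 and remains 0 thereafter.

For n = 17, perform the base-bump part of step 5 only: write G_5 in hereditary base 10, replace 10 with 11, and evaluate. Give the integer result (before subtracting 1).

27

G_0=17  [base 5] 3·5 + 2  →[5↦6]→  3·6 + 2 = 20  −1 ⇒ G_1=19
G_1=19  [base 6] 3·6 + 1  →[6↦7]→  3·7 + 1 = 22  −1 ⇒ G_2=21
G_2=21  [base 7] 3·7  →[7↦8]→  3·8 = 24  −1 ⇒ G_3=23
G_3=23  [base 8] 2·8 + 7  →[8↦9]→  2·9 + 7 = 25  −1 ⇒ G_4=24
G_4=24  [base 9] 2·9 + 6  →[9↦10]→  2·10 + 6 = 26  −1 ⇒ G_5=25
G_5=25  [base 10] 2·10 + 5  →[10↦11]→  2·11 + 5 = 27  −1 ⇒ G_6=26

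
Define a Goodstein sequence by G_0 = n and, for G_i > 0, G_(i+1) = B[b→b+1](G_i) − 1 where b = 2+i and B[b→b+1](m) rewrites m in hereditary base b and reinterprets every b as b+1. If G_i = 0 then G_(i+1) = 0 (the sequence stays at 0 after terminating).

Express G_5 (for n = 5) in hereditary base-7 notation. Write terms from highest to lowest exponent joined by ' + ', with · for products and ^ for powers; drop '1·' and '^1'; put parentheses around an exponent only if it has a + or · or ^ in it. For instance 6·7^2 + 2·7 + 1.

[0] 5 ≡ 2^2 + 1 (base 2). Lift 3: 28. −1: 27.
[1] 27 ≡ 3^3 (base 3). Lift 4: 256. −1: 255.
[2] 255 ≡ 3·4^3 + 3·4^2 + 3·4 + 3 (base 4). Lift 5: 468. −1: 467.
[3] 467 ≡ 3·5^3 + 3·5^2 + 3·5 + 2 (base 5). Lift 6: 776. −1: 775.
[4] 775 ≡ 3·6^3 + 3·6^2 + 3·6 + 1 (base 6). Lift 7: 1198. −1: 1197.

3·7^3 + 3·7^2 + 3·7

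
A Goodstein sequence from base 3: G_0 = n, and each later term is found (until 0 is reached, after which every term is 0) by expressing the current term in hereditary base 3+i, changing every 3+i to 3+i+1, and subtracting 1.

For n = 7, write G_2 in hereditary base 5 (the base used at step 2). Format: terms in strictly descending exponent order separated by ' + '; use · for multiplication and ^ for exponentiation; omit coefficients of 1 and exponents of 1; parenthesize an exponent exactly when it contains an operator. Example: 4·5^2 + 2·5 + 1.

step 0: 7 = 2·3 + 1; sub 4 for 3: 2·4 + 1; = 9; G_1 = 9−1 = 8
step 1: 8 = 2·4; sub 5 for 4: 2·5; = 10; G_2 = 10−1 = 9

5 + 4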